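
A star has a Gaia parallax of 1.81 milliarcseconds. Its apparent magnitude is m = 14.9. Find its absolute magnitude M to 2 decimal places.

p = 1.81 mas = 1.81×10^-3″ → d = 1/p = 552.5 pc
5 log₁₀(d/10 pc) = 5 log₁₀(552.5) − 5 = 8.712
M = m − 5 log₁₀(d/10) = 14.9 − 8.712 = 6.188

M ≈ 6.19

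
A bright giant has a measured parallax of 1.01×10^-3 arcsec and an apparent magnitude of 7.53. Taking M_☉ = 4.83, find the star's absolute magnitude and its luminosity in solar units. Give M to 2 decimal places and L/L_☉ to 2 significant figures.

d = 1/p = 1/1.01×10^-3″ = 990.1 pc
M = m − 5 log₁₀ d + 5 = 7.53 − 5·2.9957 + 5 = -2.448
M − M_☉ = -2.448 − 4.83 = -7.278
L/L_☉ = 10^(−0.4 × -7.278) = 815.4

M ≈ -2.45; L/L_☉ ≈ 820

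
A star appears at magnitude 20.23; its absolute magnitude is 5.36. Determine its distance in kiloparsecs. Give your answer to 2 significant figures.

μ = m − M = 14.870
m − M = 5 log₁₀ d − 5
log₁₀ d = (m − M)/5 + 1 = 3.9740
d = 10^3.9740 = 9419 pc
= 9.419 kpc

d ≈ 9.4 kpc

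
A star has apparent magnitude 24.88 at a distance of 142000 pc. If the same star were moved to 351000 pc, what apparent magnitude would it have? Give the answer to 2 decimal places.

m ≈ 26.85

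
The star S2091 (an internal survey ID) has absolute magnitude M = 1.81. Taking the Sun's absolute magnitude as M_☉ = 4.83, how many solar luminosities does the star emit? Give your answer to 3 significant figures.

L/L_☉ ≈ 16.1

M − M_☉ = 1.81 − 4.83 = -3.020
L/L_☉ = 10^(−0.4 (M − M_☉)) = 10^1.208 = 16.14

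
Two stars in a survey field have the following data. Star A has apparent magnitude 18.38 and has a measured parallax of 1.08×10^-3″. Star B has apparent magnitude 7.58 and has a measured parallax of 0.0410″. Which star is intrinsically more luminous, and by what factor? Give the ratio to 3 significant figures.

Star B is more luminous, by a factor of 14.5.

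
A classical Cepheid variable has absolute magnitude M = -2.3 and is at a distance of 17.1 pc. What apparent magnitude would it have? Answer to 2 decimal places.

m ≈ -1.14

m = M + 5 log₁₀ d − 5 = -2.3 + 5·1.2330 − 5 = -1.135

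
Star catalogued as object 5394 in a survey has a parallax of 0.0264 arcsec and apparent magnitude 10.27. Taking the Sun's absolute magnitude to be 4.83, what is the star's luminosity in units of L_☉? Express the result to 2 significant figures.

L/L_☉ ≈ 0.096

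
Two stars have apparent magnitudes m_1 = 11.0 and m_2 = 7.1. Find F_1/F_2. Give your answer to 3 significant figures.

F_1/F_2 ≈ 0.0275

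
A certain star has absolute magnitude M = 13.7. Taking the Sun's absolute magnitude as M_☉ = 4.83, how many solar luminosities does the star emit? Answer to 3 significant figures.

L/L_☉ ≈ 2.83×10^-4

M − M_☉ = 13.7 − 4.83 = 8.870
L/L_☉ = 10^(−0.4 (M − M_☉)) = 10^-3.548 = 2.831×10^-4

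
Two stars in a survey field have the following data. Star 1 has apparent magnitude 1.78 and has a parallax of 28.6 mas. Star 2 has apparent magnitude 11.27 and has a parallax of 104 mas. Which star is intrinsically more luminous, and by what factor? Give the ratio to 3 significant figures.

Star 1 is more luminous, by a factor of 82700.

Star 1: p = 28.6 mas = 0.0286″ → d = 1/p = 34.97 pc
Star 1: M = m − 5 log₁₀ d + 5 = 1.78 − 5·1.5436 + 5 = -0.938
Star 2: p = 104 mas = 0.104″ → d = 1/p = 9.615 pc
Star 2: M = m − 5 log₁₀ d + 5 = 11.27 − 5·0.9830 + 5 = 11.355
ΔM = M_1 − M_2 = -0.938 − (11.355) = -12.293; smaller M is more luminous → Star 1.
L ratio = 10^(0.4 |ΔM|) = 10^4.917 = 82670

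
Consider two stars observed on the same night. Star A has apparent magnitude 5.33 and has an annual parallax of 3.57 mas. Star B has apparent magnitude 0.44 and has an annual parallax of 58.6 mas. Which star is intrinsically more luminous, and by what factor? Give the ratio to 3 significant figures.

Star A: p = 3.57 mas = 3.57×10^-3″ → d = 1/p = 280.1 pc
Star A: M = m − 5 log₁₀ d + 5 = 5.33 − 5·2.4473 + 5 = -1.907
Star B: p = 58.6 mas = 0.0586″ → d = 1/p = 17.06 pc
Star B: M = m − 5 log₁₀ d + 5 = 0.44 − 5·1.2321 + 5 = -0.721
ΔM = M_A − M_B = -1.907 − (-0.721) = -1.186; smaller M is more luminous → Star A.
L ratio = 10^(0.4 |ΔM|) = 10^0.474 = 2.982

Star A is more luminous, by a factor of 2.98.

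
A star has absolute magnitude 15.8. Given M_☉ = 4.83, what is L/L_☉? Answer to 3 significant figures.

M − M_☉ = 15.8 − 4.83 = 10.970
L/L_☉ = 10^(−0.4 (M − M_☉)) = 10^-4.388 = 4.093×10^-5

L/L_☉ ≈ 4.09×10^-5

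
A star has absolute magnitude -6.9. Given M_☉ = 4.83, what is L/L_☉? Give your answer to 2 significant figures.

M − M_☉ = -6.9 − 4.83 = -11.730
L/L_☉ = 10^(−0.4 (M − M_☉)) = 10^4.692 = 49200

L/L_☉ ≈ 49000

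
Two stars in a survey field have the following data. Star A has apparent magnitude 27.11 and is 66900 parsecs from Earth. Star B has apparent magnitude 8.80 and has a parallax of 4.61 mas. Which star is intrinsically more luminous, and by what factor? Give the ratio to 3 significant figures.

Star B is more luminous, by a factor of 222.

Star A: M = m − 5 log₁₀ d + 5 = 27.11 − 5·4.8254 + 5 = 7.983
Star B: p = 4.61 mas = 4.61×10^-3″ → d = 1/p = 216.9 pc
Star B: M = m − 5 log₁₀ d + 5 = 8.80 − 5·2.3363 + 5 = 2.119
ΔM = M_A − M_B = 7.983 − (2.119) = 5.864; smaller M is more luminous → Star B.
L ratio = 10^(0.4 |ΔM|) = 10^2.346 = 221.7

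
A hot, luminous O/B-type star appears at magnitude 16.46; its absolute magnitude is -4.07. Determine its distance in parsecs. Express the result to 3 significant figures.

Distance modulus: m − M = 16.46 − (-4.07) = 20.530
m − M = 5 log₁₀ d − 5
log₁₀ d = (m − M)/5 + 1 = 5.1060
d = 10^5.1060 = 127600 pc

d ≈ 128000 pc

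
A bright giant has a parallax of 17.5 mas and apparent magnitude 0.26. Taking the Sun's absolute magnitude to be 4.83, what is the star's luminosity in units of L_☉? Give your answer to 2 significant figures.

L/L_☉ ≈ 2200

d = 1/p = 1000/17.5 mas = 57.14 pc
M = m − 5 log₁₀ d + 5 = 0.26 − 5·1.7570 + 5 = -3.525
M − M_☉ = -3.525 − 4.83 = -8.355
L/L_☉ = 10^(−0.4 × -8.355) = 2197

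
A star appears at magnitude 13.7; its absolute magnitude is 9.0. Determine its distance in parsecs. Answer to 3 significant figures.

d ≈ 87.1 pc

Distance modulus: m − M = 13.7 − (9.0) = 4.700
m − M = 5 log₁₀ d − 5
log₁₀ d = (m − M)/5 + 1 = 1.9400
d = 10^1.9400 = 87.10 pc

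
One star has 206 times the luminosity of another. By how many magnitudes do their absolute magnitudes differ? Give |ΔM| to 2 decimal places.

Pogson: ΔM = −2.5 log₁₀(ratio) = −2.5 log₁₀(206) = −2.5 × 2.3139 = -5.785

|ΔM| ≈ 5.78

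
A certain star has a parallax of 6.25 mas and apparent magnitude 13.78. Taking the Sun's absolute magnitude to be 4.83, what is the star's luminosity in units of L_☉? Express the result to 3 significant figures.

L/L_☉ ≈ 0.0673

d = 1/p = 1000/6.25 mas = 160.0 pc
M = m − 5 log₁₀ d + 5 = 13.78 − 5·2.2041 + 5 = 7.759
M − M_☉ = 7.759 − 4.83 = 2.929
L/L_☉ = 10^(−0.4 × 2.929) = 0.06733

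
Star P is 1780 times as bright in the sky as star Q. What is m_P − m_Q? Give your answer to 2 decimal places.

m_P − m_Q ≈ -8.13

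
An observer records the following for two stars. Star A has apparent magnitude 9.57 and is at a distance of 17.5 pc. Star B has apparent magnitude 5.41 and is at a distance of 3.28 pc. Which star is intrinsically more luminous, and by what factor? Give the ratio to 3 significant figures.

Star B is more luminous, by a factor of 1.62.

Star A: M = m − 5 log₁₀ d + 5 = 9.57 − 5·1.2430 + 5 = 8.355
Star B: M = m − 5 log₁₀ d + 5 = 5.41 − 5·0.5159 + 5 = 7.831
ΔM = M_A − M_B = 8.355 − (7.831) = 0.524; smaller M is more luminous → Star B.
L ratio = 10^(0.4 |ΔM|) = 10^0.210 = 1.621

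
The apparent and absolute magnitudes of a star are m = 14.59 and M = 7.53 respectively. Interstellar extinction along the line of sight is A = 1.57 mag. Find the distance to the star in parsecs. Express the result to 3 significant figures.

m − M = 5 log₁₀(d/10 pc) + A  ⇒  14.59 − (7.53) − 1.57 = 5 log₁₀(d/10)
5.490 = 5 log₁₀(d/10)
log₁₀ d = (m − M − A)/5 + 1 = 2.0980
d = 10^2.0980 = 125.3 pc

d ≈ 125 pc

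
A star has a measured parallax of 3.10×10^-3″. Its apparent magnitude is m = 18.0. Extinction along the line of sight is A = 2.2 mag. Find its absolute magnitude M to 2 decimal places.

d = 1/p = 1/3.10×10^-3″ = 322.6 pc
5 log₁₀(d/10 pc) = 5 log₁₀(322.6) − 5 = 7.543
M = m − 5 log₁₀(d/10) − A = 18.0 − 7.543 − 2.2 = 8.257

M ≈ 8.26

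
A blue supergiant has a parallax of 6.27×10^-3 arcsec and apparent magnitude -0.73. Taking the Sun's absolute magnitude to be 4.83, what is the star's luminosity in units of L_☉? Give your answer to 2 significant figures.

d = 1/p = 1/6.27×10^-3″ = 159.5 pc
M = m − 5 log₁₀ d + 5 = -0.73 − 5·2.2027 + 5 = -6.744
M − M_☉ = -6.744 − 4.83 = -11.574
L/L_☉ = 10^(−0.4 × -11.574) = 42610

L/L_☉ ≈ 43000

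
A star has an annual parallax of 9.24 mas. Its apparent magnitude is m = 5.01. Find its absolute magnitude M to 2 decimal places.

M ≈ -0.16

p = 9.24 mas = 9.24×10^-3″ → d = 1/p = 108.2 pc
5 log₁₀(d/10 pc) = 5 log₁₀(108.2) − 5 = 5.172
M = m − 5 log₁₀(d/10) = 5.01 − 5.172 = -0.162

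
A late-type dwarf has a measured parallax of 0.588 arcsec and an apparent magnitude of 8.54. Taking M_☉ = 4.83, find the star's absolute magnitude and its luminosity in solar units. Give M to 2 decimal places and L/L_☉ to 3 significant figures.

M ≈ 12.39; L/L_☉ ≈ 9.49×10^-4

d = 1/p = 1/0.588″ = 1.701 pc
M = m − 5 log₁₀ d + 5 = 8.54 − 5·0.2306 + 5 = 12.387
M − M_☉ = 12.387 − 4.83 = 7.557
L/L_☉ = 10^(−0.4 × 7.557) = 9.490×10^-4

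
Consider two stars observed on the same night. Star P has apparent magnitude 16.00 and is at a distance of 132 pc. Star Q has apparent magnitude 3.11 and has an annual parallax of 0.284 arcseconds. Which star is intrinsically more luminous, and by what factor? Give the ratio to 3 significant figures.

Star P: M = m − 5 log₁₀ d + 5 = 16.00 − 5·2.1206 + 5 = 10.397
Star Q: d = 1/p = 1/0.284″ = 3.521 pc
Star Q: M = m − 5 log₁₀ d + 5 = 3.11 − 5·0.5467 + 5 = 5.377
ΔM = M_P − M_Q = 10.397 − (5.377) = 5.021; smaller M is more luminous → Star Q.
L ratio = 10^(0.4 |ΔM|) = 10^2.008 = 101.9

Star Q is more luminous, by a factor of 102.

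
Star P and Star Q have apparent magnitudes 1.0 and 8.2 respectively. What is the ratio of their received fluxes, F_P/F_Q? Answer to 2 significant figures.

F_P/F_Q ≈ 760

Δm = 1.0 − (8.2) = -7.2
Flux ratio = 10^(−0.4 Δm) = 10^(−0.4 × -7.2) = 10^2.880 = 758.6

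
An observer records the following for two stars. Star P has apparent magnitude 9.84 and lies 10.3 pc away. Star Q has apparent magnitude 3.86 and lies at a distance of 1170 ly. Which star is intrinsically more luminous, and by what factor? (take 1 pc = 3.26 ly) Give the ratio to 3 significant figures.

Star Q is more luminous, by a factor of 299000.

Star P: M = m − 5 log₁₀ d + 5 = 9.84 − 5·1.0128 + 5 = 9.776
Star Q: d = 1170 ly / 3.26 = 358.9 pc
Star Q: M = m − 5 log₁₀ d + 5 = 3.86 − 5·2.5550 + 5 = -3.915
ΔM = M_P − M_Q = 9.776 − (-3.915) = 13.691; smaller M is more luminous → Star Q.
L ratio = 10^(0.4 |ΔM|) = 10^5.476 = 299400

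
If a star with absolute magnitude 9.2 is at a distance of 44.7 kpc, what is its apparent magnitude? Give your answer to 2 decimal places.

d = 44.7 kpc = 44700 pc
m = M + 5 log₁₀ d − 5 = 9.2 + 5·4.6503 − 5 = 27.452

m ≈ 27.45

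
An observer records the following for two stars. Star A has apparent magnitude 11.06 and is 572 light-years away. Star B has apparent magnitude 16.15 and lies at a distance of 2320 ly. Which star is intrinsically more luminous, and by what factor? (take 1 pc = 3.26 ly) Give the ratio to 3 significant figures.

Star A is more luminous, by a factor of 6.60.

Star A: d = 572 ly / 3.26 = 175.5 pc
Star A: M = m − 5 log₁₀ d + 5 = 11.06 − 5·2.2442 + 5 = 4.839
Star B: d = 2320 ly / 3.26 = 711.7 pc
Star B: M = m − 5 log₁₀ d + 5 = 16.15 − 5·2.8523 + 5 = 6.889
ΔM = M_A − M_B = 4.839 − (6.889) = -2.050; smaller M is more luminous → Star A.
L ratio = 10^(0.4 |ΔM|) = 10^0.820 = 6.604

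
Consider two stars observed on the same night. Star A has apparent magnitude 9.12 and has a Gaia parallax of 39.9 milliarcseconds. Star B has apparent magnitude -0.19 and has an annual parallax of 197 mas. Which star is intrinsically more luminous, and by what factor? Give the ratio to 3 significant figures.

Star A: p = 39.9 mas = 0.0399″ → d = 1/p = 25.06 pc
Star A: M = m − 5 log₁₀ d + 5 = 9.12 − 5·1.3990 + 5 = 7.125
Star B: p = 197 mas = 0.197″ → d = 1/p = 5.076 pc
Star B: M = m − 5 log₁₀ d + 5 = -0.19 − 5·0.7055 + 5 = 1.282
ΔM = M_A − M_B = 7.125 − (1.282) = 5.843; smaller M is more luminous → Star B.
L ratio = 10^(0.4 |ΔM|) = 10^2.337 = 217.3

Star B is more luminous, by a factor of 217.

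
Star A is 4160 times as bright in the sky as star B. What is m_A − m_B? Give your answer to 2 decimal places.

m_A − m_B ≈ -9.05

Pogson: Δm = −2.5 log₁₀(ratio) = −2.5 log₁₀(4160) = −2.5 × 3.6191 = -9.048
Star A is brighter, so it has the smaller magnitude: the difference is negative.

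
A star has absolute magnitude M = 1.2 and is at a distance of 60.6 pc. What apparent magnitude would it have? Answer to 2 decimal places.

m = M + 5 log₁₀ d − 5 = 1.2 + 5·1.7825 − 5 = 5.112

m ≈ 5.11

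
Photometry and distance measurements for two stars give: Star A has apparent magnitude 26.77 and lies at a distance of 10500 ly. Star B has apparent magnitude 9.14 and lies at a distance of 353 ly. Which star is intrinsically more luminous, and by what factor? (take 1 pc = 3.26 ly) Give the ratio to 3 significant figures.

Star B is more luminous, by a factor of 12700.

Star A: d = 10500 ly / 3.26 = 3221 pc
Star A: M = m − 5 log₁₀ d + 5 = 26.77 − 5·3.5080 + 5 = 14.230
Star B: d = 353 ly / 3.26 = 108.3 pc
Star B: M = m − 5 log₁₀ d + 5 = 9.14 − 5·2.0346 + 5 = 3.967
ΔM = M_A − M_B = 14.230 − (3.967) = 10.263; smaller M is more luminous → Star B.
L ratio = 10^(0.4 |ΔM|) = 10^4.105 = 12740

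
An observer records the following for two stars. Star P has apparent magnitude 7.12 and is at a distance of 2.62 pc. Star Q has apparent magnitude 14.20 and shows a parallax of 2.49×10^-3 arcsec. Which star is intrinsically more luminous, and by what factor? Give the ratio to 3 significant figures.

Star Q is more luminous, by a factor of 34.6.

Star P: M = m − 5 log₁₀ d + 5 = 7.12 − 5·0.4183 + 5 = 10.028
Star Q: d = 1/p = 1/2.49×10^-3″ = 401.6 pc
Star Q: M = m − 5 log₁₀ d + 5 = 14.20 − 5·2.6038 + 5 = 6.181
ΔM = M_P − M_Q = 10.028 − (6.181) = 3.847; smaller M is more luminous → Star Q.
L ratio = 10^(0.4 |ΔM|) = 10^1.539 = 34.59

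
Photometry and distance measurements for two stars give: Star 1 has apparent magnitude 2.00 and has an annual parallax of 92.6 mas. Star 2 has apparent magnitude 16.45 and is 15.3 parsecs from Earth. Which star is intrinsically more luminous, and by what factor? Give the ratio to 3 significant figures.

Star 1 is more luminous, by a factor of 300000.

Star 1: p = 92.6 mas = 0.0926″ → d = 1/p = 10.80 pc
Star 1: M = m − 5 log₁₀ d + 5 = 2.00 − 5·1.0334 + 5 = 1.833
Star 2: M = m − 5 log₁₀ d + 5 = 16.45 − 5·1.1847 + 5 = 15.527
ΔM = M_1 − M_2 = 1.833 − (15.527) = -13.693; smaller M is more luminous → Star 1.
L ratio = 10^(0.4 |ΔM|) = 10^5.477 = 300200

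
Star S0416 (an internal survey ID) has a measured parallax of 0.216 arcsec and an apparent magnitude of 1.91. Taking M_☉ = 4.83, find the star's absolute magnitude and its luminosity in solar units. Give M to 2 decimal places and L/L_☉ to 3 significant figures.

M ≈ 3.58; L/L_☉ ≈ 3.16

d = 1/p = 1/0.216″ = 4.630 pc
M = m − 5 log₁₀ d + 5 = 1.91 − 5·0.6655 + 5 = 3.582
M − M_☉ = 3.582 − 4.83 = -1.248
L/L_☉ = 10^(−0.4 × -1.248) = 3.156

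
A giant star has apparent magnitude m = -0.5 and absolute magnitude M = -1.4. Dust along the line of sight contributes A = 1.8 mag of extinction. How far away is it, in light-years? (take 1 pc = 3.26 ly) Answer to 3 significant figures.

d ≈ 21.5 ly

m − M = 5 log₁₀(d/10 pc) + A  ⇒  -0.5 − (-1.4) − 1.8 = 5 log₁₀(d/10)
-0.900 = 5 log₁₀(d/10)
log₁₀ d = (m − M − A)/5 + 1 = 0.8200
d = 10^0.8200 = 6.607 pc
= 21.54 ly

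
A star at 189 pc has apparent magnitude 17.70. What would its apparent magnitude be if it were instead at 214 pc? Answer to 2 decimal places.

m ≈ 17.97

Flux ∝ 1/d², so Δm = 5 log₁₀(d₂/d₁) = 5 log₁₀(214/189) = 0.270
m₂ = m₁ + Δm = 17.70 + (0.270) = 17.970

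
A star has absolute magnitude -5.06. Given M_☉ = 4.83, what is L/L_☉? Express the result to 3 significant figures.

L/L_☉ ≈ 9040

M − M_☉ = -5.06 − 4.83 = -9.890
L/L_☉ = 10^(−0.4 (M − M_☉)) = 10^3.956 = 9036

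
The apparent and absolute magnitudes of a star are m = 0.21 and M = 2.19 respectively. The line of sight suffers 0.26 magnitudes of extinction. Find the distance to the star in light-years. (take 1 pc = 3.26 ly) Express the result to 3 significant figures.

m − M = 5 log₁₀(d/10 pc) + A  ⇒  0.21 − (2.19) − 0.26 = 5 log₁₀(d/10)
-2.240 = 5 log₁₀(d/10)
log₁₀ d = (m − M − A)/5 + 1 = 0.5520
d = 10^0.5520 = 3.565 pc
= 11.62 ly

d ≈ 11.6 ly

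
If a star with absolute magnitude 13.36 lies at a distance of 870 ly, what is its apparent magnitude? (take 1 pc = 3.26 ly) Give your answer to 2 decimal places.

m ≈ 20.49

d = 870 ly / 3.26 = 266.9 pc
m = M + 5 log₁₀ d − 5 = 13.36 + 5·2.4263 − 5 = 20.492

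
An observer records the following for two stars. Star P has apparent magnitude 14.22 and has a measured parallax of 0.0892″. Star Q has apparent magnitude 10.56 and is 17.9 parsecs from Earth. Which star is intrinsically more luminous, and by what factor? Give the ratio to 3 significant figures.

Star P: d = 1/p = 1/0.0892″ = 11.21 pc
Star P: M = m − 5 log₁₀ d + 5 = 14.22 − 5·1.0496 + 5 = 13.972
Star Q: M = m − 5 log₁₀ d + 5 = 10.56 − 5·1.2529 + 5 = 9.296
ΔM = M_P − M_Q = 13.972 − (9.296) = 4.676; smaller M is more luminous → Star Q.
L ratio = 10^(0.4 |ΔM|) = 10^1.870 = 74.21

Star Q is more luminous, by a factor of 74.2.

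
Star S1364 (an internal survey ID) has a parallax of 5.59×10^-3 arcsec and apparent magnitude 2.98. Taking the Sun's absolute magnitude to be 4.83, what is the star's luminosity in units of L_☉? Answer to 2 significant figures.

L/L_☉ ≈ 1800

d = 1/p = 1/5.59×10^-3″ = 178.9 pc
M = m − 5 log₁₀ d + 5 = 2.98 − 5·2.2526 + 5 = -3.283
M − M_☉ = -3.283 − 4.83 = -8.113
L/L_☉ = 10^(−0.4 × -8.113) = 1759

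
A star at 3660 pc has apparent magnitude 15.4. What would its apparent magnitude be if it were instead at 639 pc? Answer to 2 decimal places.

m ≈ 11.61

Flux ∝ 1/d², so Δm = 5 log₁₀(d₂/d₁) = 5 log₁₀(639/3660) = -3.790
m₂ = m₁ + Δm = 15.4 + (-3.790) = 11.610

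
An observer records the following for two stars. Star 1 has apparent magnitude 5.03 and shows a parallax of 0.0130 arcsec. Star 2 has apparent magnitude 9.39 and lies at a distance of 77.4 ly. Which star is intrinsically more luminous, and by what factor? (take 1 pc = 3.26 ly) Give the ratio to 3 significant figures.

Star 1 is more luminous, by a factor of 582.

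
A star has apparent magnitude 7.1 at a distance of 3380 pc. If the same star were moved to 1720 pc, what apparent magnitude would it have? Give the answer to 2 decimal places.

m ≈ 5.63

Flux ∝ 1/d², so Δm = 5 log₁₀(d₂/d₁) = 5 log₁₀(1720/3380) = -1.467
m₂ = m₁ + Δm = 7.1 + (-1.467) = 5.633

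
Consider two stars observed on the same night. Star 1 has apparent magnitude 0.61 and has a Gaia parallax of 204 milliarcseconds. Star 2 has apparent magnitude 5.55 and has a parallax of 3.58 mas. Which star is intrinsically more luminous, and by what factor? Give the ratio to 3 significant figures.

Star 2 is more luminous, by a factor of 34.3.

Star 1: p = 204 mas = 0.204″ → d = 1/p = 4.902 pc
Star 1: M = m − 5 log₁₀ d + 5 = 0.61 − 5·0.6904 + 5 = 2.158
Star 2: p = 3.58 mas = 3.58×10^-3″ → d = 1/p = 279.3 pc
Star 2: M = m − 5 log₁₀ d + 5 = 5.55 − 5·2.4461 + 5 = -1.681
ΔM = M_1 − M_2 = 2.158 − (-1.681) = 3.839; smaller M is more luminous → Star 2.
L ratio = 10^(0.4 |ΔM|) = 10^1.535 = 34.32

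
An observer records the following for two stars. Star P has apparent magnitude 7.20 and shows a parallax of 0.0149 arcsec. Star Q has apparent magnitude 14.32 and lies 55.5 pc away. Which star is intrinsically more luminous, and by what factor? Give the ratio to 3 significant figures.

Star P is more luminous, by a factor of 1030.

Star P: d = 1/p = 1/0.0149″ = 67.11 pc
Star P: M = m − 5 log₁₀ d + 5 = 7.20 − 5·1.8268 + 5 = 3.066
Star Q: M = m − 5 log₁₀ d + 5 = 14.32 − 5·1.7443 + 5 = 10.599
ΔM = M_P − M_Q = 3.066 − (10.599) = -7.533; smaller M is more luminous → Star P.
L ratio = 10^(0.4 |ΔM|) = 10^3.013 = 1030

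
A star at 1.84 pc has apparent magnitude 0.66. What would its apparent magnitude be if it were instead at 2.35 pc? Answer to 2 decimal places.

m ≈ 1.19

Flux ∝ 1/d², so Δm = 5 log₁₀(d₂/d₁) = 5 log₁₀(2.35/1.84) = 0.531
m₂ = m₁ + Δm = 0.66 + (0.531) = 1.191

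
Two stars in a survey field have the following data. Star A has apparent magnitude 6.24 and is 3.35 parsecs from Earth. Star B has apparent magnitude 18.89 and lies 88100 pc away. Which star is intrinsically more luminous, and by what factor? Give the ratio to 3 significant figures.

Star A: M = m − 5 log₁₀ d + 5 = 6.24 − 5·0.5250 + 5 = 8.615
Star B: M = m − 5 log₁₀ d + 5 = 18.89 − 5·4.9450 + 5 = -0.835
ΔM = M_A − M_B = 8.615 − (-0.835) = 9.450; smaller M is more luminous → Star B.
L ratio = 10^(0.4 |ΔM|) = 10^3.780 = 6024

Star B is more luminous, by a factor of 6020.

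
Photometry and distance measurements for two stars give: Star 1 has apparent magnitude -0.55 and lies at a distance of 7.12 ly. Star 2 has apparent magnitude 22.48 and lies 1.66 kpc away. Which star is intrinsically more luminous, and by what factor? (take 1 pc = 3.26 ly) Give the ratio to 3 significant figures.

Star 1 is more luminous, by a factor of 2820.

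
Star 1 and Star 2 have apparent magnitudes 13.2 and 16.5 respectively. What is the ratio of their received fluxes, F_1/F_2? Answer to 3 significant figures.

Δm = 13.2 − (16.5) = -3.3
Flux ratio = 10^(−0.4 Δm) = 10^(−0.4 × -3.3) = 10^1.320 = 20.89

F_1/F_2 ≈ 20.9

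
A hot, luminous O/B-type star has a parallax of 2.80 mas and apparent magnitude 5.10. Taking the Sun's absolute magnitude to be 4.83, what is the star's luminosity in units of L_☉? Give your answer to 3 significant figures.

L/L_☉ ≈ 995

d = 1/p = 1000/2.80 mas = 357.1 pc
M = m − 5 log₁₀ d + 5 = 5.10 − 5·2.5528 + 5 = -2.664
M − M_☉ = -2.664 − 4.83 = -7.494
L/L_☉ = 10^(−0.4 × -7.494) = 994.7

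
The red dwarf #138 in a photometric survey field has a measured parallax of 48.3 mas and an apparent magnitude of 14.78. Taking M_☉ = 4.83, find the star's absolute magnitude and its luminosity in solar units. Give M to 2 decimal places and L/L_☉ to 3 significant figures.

M ≈ 13.20; L/L_☉ ≈ 4.49×10^-4

d = 1/p = 1000/48.3 mas = 20.70 pc
M = m − 5 log₁₀ d + 5 = 14.78 − 5·1.3161 + 5 = 13.200
M − M_☉ = 13.200 − 4.83 = 8.370
L/L_☉ = 10^(−0.4 × 8.370) = 4.489×10^-4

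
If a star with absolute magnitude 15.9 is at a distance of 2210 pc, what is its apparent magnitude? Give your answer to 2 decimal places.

m ≈ 27.62

m = M + 5 log₁₀ d − 5 = 15.9 + 5·3.3444 − 5 = 27.622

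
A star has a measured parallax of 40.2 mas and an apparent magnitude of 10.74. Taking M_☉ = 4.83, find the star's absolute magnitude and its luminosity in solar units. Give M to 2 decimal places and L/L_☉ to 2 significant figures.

d = 1/p = 1000/40.2 mas = 24.88 pc
M = m − 5 log₁₀ d + 5 = 10.74 − 5·1.3958 + 5 = 8.761
M − M_☉ = 8.761 − 4.83 = 3.931
L/L_☉ = 10^(−0.4 × 3.931) = 0.02676

M ≈ 8.76; L/L_☉ ≈ 0.027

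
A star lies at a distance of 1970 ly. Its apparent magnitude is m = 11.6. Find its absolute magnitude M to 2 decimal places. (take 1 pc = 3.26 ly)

M ≈ 2.69

d = 1970 ly / 3.26 = 604.3 pc
5 log₁₀(d/10 pc) = 5 log₁₀(604.3) − 5 = 8.906
M = m − 5 log₁₀(d/10) = 11.6 − 8.906 = 2.694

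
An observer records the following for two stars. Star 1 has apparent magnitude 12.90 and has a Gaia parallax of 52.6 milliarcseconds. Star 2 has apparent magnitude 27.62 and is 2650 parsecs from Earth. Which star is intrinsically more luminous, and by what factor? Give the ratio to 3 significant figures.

Star 1: p = 52.6 mas = 0.0526″ → d = 1/p = 19.01 pc
Star 1: M = m − 5 log₁₀ d + 5 = 12.90 − 5·1.2790 + 5 = 11.505
Star 2: M = m − 5 log₁₀ d + 5 = 27.62 − 5·3.4232 + 5 = 15.504
ΔM = M_1 − M_2 = 11.505 − (15.504) = -3.999; smaller M is more luminous → Star 1.
L ratio = 10^(0.4 |ΔM|) = 10^1.600 = 39.77

Star 1 is more luminous, by a factor of 39.8.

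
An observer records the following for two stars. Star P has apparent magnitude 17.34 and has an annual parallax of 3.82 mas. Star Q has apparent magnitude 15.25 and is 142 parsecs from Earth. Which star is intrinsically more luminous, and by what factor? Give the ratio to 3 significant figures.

Star Q is more luminous, by a factor of 2.02.

Star P: p = 3.82 mas = 3.82×10^-3″ → d = 1/p = 261.8 pc
Star P: M = m − 5 log₁₀ d + 5 = 17.34 − 5·2.4179 + 5 = 10.250
Star Q: M = m − 5 log₁₀ d + 5 = 15.25 − 5·2.1523 + 5 = 9.489
ΔM = M_P − M_Q = 10.250 − (9.489) = 0.762; smaller M is more luminous → Star Q.
L ratio = 10^(0.4 |ΔM|) = 10^0.305 = 2.017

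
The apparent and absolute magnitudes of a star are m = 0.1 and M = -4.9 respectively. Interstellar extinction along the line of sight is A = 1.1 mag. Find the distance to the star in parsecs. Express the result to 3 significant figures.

m − M = 5 log₁₀(d/10 pc) + A  ⇒  0.1 − (-4.9) − 1.1 = 5 log₁₀(d/10)
3.900 = 5 log₁₀(d/10)
log₁₀ d = (m − M − A)/5 + 1 = 1.7800
d = 10^1.7800 = 60.26 pc

d ≈ 60.3 pc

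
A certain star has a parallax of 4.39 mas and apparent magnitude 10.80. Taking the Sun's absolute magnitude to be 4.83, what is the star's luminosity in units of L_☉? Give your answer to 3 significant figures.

d = 1/p = 1000/4.39 mas = 227.8 pc
M = m − 5 log₁₀ d + 5 = 10.80 − 5·2.3575 + 5 = 4.012
M − M_☉ = 4.012 − 4.83 = -0.818
L/L_☉ = 10^(−0.4 × -0.818) = 2.124

L/L_☉ ≈ 2.12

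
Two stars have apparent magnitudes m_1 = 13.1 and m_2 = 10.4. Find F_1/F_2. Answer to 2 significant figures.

F_1/F_2 ≈ 0.083

Magnitude difference = 2.7
Flux ratio = 10^(−0.4 Δm) = 10^(−0.4 × 2.7) = 10^-1.080 = 0.08318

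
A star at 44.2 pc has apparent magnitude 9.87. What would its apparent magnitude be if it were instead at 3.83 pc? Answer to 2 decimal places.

Flux ∝ 1/d², so Δm = 5 log₁₀(d₂/d₁) = 5 log₁₀(3.83/44.2) = -5.311
m₂ = m₁ + Δm = 9.87 + (-5.311) = 4.559

m ≈ 4.56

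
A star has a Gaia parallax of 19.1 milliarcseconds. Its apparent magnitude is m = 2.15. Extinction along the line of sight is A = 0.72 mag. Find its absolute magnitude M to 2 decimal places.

M ≈ -2.16

p = 19.1 mas = 0.0191″ → d = 1/p = 52.36 pc
5 log₁₀(d/10 pc) = 5 log₁₀(52.36) − 5 = 3.595
M = m − 5 log₁₀(d/10) − A = 2.15 − 3.595 − 0.72 = -2.165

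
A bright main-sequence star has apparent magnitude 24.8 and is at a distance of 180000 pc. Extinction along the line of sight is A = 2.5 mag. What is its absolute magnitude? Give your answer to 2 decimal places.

M ≈ 1.02

5 log₁₀(d/10 pc) = 5 log₁₀(180000) − 5 = 21.276
M = m − 5 log₁₀(d/10) − A = 24.8 − 21.276 − 2.5 = 1.024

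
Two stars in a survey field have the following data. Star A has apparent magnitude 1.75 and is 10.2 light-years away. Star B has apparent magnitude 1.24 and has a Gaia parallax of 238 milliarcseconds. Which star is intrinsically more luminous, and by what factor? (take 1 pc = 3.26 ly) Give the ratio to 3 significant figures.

Star B is more luminous, by a factor of 2.88.

Star A: d = 10.2 ly / 3.26 = 3.129 pc
Star A: M = m − 5 log₁₀ d + 5 = 1.75 − 5·0.4954 + 5 = 4.273
Star B: p = 238 mas = 0.238″ → d = 1/p = 4.202 pc
Star B: M = m − 5 log₁₀ d + 5 = 1.24 − 5·0.6234 + 5 = 3.123
ΔM = M_A − M_B = 4.273 − (3.123) = 1.150; smaller M is more luminous → Star B.
L ratio = 10^(0.4 |ΔM|) = 10^0.460 = 2.885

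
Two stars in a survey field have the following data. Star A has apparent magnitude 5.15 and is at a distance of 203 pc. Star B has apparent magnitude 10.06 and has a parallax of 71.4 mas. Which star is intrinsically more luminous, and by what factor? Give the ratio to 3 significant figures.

Star A is more luminous, by a factor of 19300.

Star A: M = m − 5 log₁₀ d + 5 = 5.15 − 5·2.3075 + 5 = -1.387
Star B: p = 71.4 mas = 0.0714″ → d = 1/p = 14.01 pc
Star B: M = m − 5 log₁₀ d + 5 = 10.06 − 5·1.1463 + 5 = 9.328
ΔM = M_A − M_B = -1.387 − (9.328) = -10.716; smaller M is more luminous → Star A.
L ratio = 10^(0.4 |ΔM|) = 10^4.286 = 19340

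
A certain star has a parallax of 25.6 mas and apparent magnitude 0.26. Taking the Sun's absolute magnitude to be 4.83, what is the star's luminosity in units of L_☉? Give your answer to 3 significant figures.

d = 1/p = 1000/25.6 mas = 39.06 pc
M = m − 5 log₁₀ d + 5 = 0.26 − 5·1.5918 + 5 = -2.699
M − M_☉ = -2.699 − 4.83 = -7.529
L/L_☉ = 10^(−0.4 × -7.529) = 1027

L/L_☉ ≈ 1030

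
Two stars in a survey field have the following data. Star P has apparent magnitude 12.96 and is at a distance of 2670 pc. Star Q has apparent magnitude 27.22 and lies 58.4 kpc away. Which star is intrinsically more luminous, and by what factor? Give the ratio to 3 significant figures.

Star P: M = m − 5 log₁₀ d + 5 = 12.96 − 5·3.4265 + 5 = 0.827
Star Q: d = 58.4 kpc = 58400 pc
Star Q: M = m − 5 log₁₀ d + 5 = 27.22 − 5·4.7664 + 5 = 8.388
ΔM = M_P − M_Q = 0.827 − (8.388) = -7.560; smaller M is more luminous → Star P.
L ratio = 10^(0.4 |ΔM|) = 10^3.024 = 1057

Star P is more luminous, by a factor of 1060.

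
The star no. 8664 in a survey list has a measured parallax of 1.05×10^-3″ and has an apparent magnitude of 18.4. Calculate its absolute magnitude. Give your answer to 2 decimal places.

M ≈ 8.51

d = 1/p = 1/1.05×10^-3″ = 952.4 pc
5 log₁₀(d/10 pc) = 5 log₁₀(952.4) − 5 = 9.894
M = m − 5 log₁₀(d/10) = 18.4 − 9.894 = 8.506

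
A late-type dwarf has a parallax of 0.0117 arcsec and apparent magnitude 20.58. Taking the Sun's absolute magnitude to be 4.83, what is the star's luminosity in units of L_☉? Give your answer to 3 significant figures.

L/L_☉ ≈ 3.66×10^-5

d = 1/p = 1/0.0117″ = 85.47 pc
M = m − 5 log₁₀ d + 5 = 20.58 − 5·1.9318 + 5 = 15.921
M − M_☉ = 15.921 − 4.83 = 11.091
L/L_☉ = 10^(−0.4 × 11.091) = 3.661×10^-5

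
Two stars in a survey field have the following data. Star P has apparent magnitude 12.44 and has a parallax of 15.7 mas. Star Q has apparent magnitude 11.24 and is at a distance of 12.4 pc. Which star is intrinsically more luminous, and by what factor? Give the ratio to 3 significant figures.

Star P: p = 15.7 mas = 0.0157″ → d = 1/p = 63.69 pc
Star P: M = m − 5 log₁₀ d + 5 = 12.44 − 5·1.8041 + 5 = 8.419
Star Q: M = m − 5 log₁₀ d + 5 = 11.24 − 5·1.0934 + 5 = 10.773
ΔM = M_P − M_Q = 8.419 − (10.773) = -2.353; smaller M is more luminous → Star P.
L ratio = 10^(0.4 |ΔM|) = 10^0.941 = 8.737

Star P is more luminous, by a factor of 8.74.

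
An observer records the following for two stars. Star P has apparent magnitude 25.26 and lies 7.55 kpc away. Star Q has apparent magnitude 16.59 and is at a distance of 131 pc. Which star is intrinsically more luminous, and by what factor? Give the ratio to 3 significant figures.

Star P is more luminous, by a factor of 1.13.

Star P: d = 7.55 kpc = 7550 pc
Star P: M = m − 5 log₁₀ d + 5 = 25.26 − 5·3.8779 + 5 = 10.870
Star Q: M = m − 5 log₁₀ d + 5 = 16.59 − 5·2.1173 + 5 = 11.004
ΔM = M_P − M_Q = 10.870 − (11.004) = -0.133; smaller M is more luminous → Star P.
L ratio = 10^(0.4 |ΔM|) = 10^0.053 = 1.131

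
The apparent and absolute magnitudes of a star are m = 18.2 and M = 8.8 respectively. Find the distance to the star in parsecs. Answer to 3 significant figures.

d ≈ 759 pc

μ = m − M = 9.400
m − M = 5 log₁₀ d − 5
log₁₀ d = (m − M)/5 + 1 = 2.8800
d = 10^2.8800 = 758.6 pc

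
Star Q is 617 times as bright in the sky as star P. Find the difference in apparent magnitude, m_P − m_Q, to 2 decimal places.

m_P − m_Q ≈ 6.98

Pogson: Δm = −2.5 log₁₀(ratio) = −2.5 log₁₀(617) = −2.5 × 2.7903 = -6.976
Star Q is brighter so has the smaller magnitude: m_P − m_Q is positive.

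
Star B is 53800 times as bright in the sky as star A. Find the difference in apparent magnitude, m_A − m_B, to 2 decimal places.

m_A − m_B ≈ 11.83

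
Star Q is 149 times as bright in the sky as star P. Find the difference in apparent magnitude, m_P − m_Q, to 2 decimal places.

Pogson: Δm = −2.5 log₁₀(ratio) = −2.5 log₁₀(149) = −2.5 × 2.1732 = -5.433
Star Q is brighter so has the smaller magnitude: m_P − m_Q is positive.

m_P − m_Q ≈ 5.43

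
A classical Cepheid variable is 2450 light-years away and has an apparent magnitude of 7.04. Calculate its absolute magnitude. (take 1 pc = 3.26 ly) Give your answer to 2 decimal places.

d = 2450 ly / 3.26 = 751.5 pc
5 log₁₀(d/10 pc) = 5 log₁₀(751.5) − 5 = 9.380
M = m − 5 log₁₀(d/10) = 7.04 − 9.380 = -2.340

M ≈ -2.34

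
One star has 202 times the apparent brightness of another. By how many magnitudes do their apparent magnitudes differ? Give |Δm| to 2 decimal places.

Pogson: Δm = −2.5 log₁₀(ratio) = −2.5 log₁₀(202) = −2.5 × 2.3054 = -5.763

|Δm| ≈ 5.76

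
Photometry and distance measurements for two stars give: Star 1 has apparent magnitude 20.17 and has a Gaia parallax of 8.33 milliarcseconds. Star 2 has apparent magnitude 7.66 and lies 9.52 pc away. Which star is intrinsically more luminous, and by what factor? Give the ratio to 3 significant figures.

Star 1: p = 8.33 mas = 8.33×10^-3″ → d = 1/p = 120.0 pc
Star 1: M = m − 5 log₁₀ d + 5 = 20.17 − 5·2.0794 + 5 = 14.773
Star 2: M = m − 5 log₁₀ d + 5 = 7.66 − 5·0.9786 + 5 = 7.767
ΔM = M_1 − M_2 = 14.773 − (7.767) = 7.006; smaller M is more luminous → Star 2.
L ratio = 10^(0.4 |ΔM|) = 10^2.803 = 634.7

Star 2 is more luminous, by a factor of 635.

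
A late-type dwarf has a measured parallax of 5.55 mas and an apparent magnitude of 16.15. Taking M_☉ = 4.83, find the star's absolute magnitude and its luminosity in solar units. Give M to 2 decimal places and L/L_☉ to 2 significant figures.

M ≈ 9.87; L/L_☉ ≈ 9.6×10^-3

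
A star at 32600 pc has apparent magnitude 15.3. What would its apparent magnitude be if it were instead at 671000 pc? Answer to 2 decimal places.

m ≈ 21.87

Flux ∝ 1/d², so Δm = 5 log₁₀(d₂/d₁) = 5 log₁₀(671000/32600) = 6.568
m₂ = m₁ + Δm = 15.3 + (6.568) = 21.868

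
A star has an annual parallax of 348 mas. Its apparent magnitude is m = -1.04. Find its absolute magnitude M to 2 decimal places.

p = 348 mas = 0.348″ → d = 1/p = 2.874 pc
5 log₁₀(d/10 pc) = 5 log₁₀(2.874) − 5 = -2.708
M = m − 5 log₁₀(d/10) = -1.04 + 2.708 = 1.668

M ≈ 1.67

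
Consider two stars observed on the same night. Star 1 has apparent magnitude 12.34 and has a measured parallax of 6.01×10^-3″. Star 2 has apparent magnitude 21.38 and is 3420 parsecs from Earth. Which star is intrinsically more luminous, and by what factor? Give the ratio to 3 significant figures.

Star 1: d = 1/p = 1/6.01×10^-3″ = 166.4 pc
Star 1: M = m − 5 log₁₀ d + 5 = 12.34 − 5·2.2211 + 5 = 6.234
Star 2: M = m − 5 log₁₀ d + 5 = 21.38 − 5·3.5340 + 5 = 8.710
ΔM = M_1 − M_2 = 6.234 − (8.710) = -2.475; smaller M is more luminous → Star 1.
L ratio = 10^(0.4 |ΔM|) = 10^0.990 = 9.777

Star 1 is more luminous, by a factor of 9.78.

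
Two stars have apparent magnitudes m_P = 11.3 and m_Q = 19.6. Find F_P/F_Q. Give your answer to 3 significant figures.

Δm = 11.3 − (19.6) = -8.3
Flux ratio = 10^(−0.4 Δm) = 10^(−0.4 × -8.3) = 10^3.320 = 2089

F_P/F_Q ≈ 2090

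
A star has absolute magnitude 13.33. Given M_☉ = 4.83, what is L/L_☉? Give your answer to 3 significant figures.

L/L_☉ ≈ 3.98×10^-4

M − M_☉ = 13.33 − 4.83 = 8.500
L/L_☉ = 10^(−0.4 (M − M_☉)) = 10^-3.400 = 3.981×10^-4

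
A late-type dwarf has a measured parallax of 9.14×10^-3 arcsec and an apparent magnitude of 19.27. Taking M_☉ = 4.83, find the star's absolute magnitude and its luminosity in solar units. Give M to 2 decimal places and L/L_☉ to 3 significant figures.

M ≈ 14.07; L/L_☉ ≈ 2.00×10^-4

d = 1/p = 1/9.14×10^-3″ = 109.4 pc
M = m − 5 log₁₀ d + 5 = 19.27 − 5·2.0391 + 5 = 14.075
M − M_☉ = 14.075 − 4.83 = 9.245
L/L_☉ = 10^(−0.4 × 9.245) = 2.005×10^-4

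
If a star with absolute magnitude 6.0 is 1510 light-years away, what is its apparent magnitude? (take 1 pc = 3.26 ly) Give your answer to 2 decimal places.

m ≈ 14.33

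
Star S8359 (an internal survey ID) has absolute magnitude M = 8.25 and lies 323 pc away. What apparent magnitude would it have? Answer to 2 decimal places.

m ≈ 15.80

m = M + 5 log₁₀ d − 5 = 8.25 + 5·2.5092 − 5 = 15.796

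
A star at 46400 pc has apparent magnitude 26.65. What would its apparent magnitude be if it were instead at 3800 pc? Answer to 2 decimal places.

Flux ∝ 1/d², so Δm = 5 log₁₀(d₂/d₁) = 5 log₁₀(3800/46400) = -5.434
m₂ = m₁ + Δm = 26.65 + (-5.434) = 21.216

m ≈ 21.22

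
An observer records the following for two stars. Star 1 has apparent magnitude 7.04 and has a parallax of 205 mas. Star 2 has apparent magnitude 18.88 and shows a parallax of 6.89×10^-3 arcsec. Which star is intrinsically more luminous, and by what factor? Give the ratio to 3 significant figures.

Star 1 is more luminous, by a factor of 61.5.

Star 1: p = 205 mas = 0.205″ → d = 1/p = 4.878 pc
Star 1: M = m − 5 log₁₀ d + 5 = 7.04 − 5·0.6882 + 5 = 8.599
Star 2: d = 1/p = 1/6.89×10^-3″ = 145.1 pc
Star 2: M = m − 5 log₁₀ d + 5 = 18.88 − 5·2.1618 + 5 = 13.071
ΔM = M_1 − M_2 = 8.599 − (13.071) = -4.472; smaller M is more luminous → Star 1.
L ratio = 10^(0.4 |ΔM|) = 10^1.789 = 61.51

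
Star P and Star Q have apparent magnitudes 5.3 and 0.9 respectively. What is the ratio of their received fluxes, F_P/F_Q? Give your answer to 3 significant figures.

F_P/F_Q ≈ 0.0174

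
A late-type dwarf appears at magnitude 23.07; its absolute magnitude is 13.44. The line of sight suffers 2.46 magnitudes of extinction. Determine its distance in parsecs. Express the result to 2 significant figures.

m − M = 5 log₁₀(d/10 pc) + A  ⇒  23.07 − (13.44) − 2.46 = 5 log₁₀(d/10)
7.170 = 5 log₁₀(d/10)
log₁₀ d = (m − M − A)/5 + 1 = 2.4340
d = 10^2.4340 = 271.6 pc

d ≈ 270 pc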